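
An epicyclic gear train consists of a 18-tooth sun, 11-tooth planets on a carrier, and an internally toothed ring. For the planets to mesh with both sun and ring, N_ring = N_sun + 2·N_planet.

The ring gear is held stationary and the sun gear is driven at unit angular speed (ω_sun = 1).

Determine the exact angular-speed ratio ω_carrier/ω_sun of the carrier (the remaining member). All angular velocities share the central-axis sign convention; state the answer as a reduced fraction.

N_ring = 18 + 2·11 = 40
18(ω_s−ω_c) = −40(ω_r−ω_c),  ω_r=0, ω_s=1
18(1−ω_c) = −40(0−ω_c)  ⇒  58ω_c = 18  ⇒  ω_c = 9/29
ω_c/ω_s = 9/29

9/29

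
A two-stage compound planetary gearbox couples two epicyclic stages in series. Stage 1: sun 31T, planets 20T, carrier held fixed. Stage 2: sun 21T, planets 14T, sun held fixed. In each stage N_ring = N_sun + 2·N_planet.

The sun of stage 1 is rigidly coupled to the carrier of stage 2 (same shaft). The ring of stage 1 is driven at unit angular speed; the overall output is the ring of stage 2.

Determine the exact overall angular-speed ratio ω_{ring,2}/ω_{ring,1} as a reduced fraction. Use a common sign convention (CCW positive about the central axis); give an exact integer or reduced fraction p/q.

Stage 1: N_ring = 31 + 2·20 = 71
Stage 1: 31(ω_s−ω_c) = −71(ω_r−ω_c),  ω_c=0, ω_r=1
Stage 1: ω_s = 0 − (71/31)(1−0) = -71/31
  ⇒ ω_s¹/ω_r¹ = -71/31
Stage 2: N_ring = 21 + 2·14 = 49
Stage 2: 21(ω_s−ω_c) = −49(ω_r−ω_c),  ω_s=0, ω_c=1
Stage 2: ω_r = 1 − (21/49)(0−1) = 10/7
  ⇒ ω_r²/ω_c² = 10/7
Coupling ω_c² = ω_s¹ ⇒ overall = -71/31 × 10/7 = -710/217

-710/217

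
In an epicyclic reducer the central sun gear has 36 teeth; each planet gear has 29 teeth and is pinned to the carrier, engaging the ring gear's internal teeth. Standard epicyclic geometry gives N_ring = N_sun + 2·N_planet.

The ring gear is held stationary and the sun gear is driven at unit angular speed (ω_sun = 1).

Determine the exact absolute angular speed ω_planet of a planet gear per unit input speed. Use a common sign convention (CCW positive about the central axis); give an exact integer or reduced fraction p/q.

-18/29

N_ring = 36 + 2·29 = 94
36(ω_s−ω_c) = −94(ω_r−ω_c),  ω_r=0, ω_s=1
36(1−ω_c) = −94(0−ω_c)  ⇒  130ω_c = 36  ⇒  ω_c = 18/65
sun–planet: 36·(1−18/65) = −29·(ω_p−ω_c)  ⇒  ω_p−ω_c = −(36/29)·(47/65) = -1692/1885
ω_p = 18/65 − 1692/1885 = -18/29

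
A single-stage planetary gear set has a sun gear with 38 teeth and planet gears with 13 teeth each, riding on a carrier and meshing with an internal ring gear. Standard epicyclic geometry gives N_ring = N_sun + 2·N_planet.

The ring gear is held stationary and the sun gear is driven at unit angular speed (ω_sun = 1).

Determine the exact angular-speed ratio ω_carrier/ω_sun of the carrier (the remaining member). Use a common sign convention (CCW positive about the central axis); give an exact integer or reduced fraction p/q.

N_ring = 38 + 2·13 = 64
38(ω_s−ω_c) = −64(ω_r−ω_c),  ω_r=0, ω_s=1
38(1−ω_c) = −64(0−ω_c)  ⇒  102ω_c = 38  ⇒  ω_c = 19/51
ω_c/ω_s = 19/51

19/51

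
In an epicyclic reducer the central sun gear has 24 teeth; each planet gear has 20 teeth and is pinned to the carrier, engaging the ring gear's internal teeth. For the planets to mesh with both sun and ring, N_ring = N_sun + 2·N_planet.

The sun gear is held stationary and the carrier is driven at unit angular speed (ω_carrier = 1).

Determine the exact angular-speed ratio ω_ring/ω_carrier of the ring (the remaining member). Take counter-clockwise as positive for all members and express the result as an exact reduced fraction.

11/8

N_ring = 24 + 2·20 = 64
24(ω_s−ω_c) = −64(ω_r−ω_c),  ω_s=0, ω_c=1
ω_r = 1 − (24/64)(0−1) = 11/8
ω_r/ω_c = 11/8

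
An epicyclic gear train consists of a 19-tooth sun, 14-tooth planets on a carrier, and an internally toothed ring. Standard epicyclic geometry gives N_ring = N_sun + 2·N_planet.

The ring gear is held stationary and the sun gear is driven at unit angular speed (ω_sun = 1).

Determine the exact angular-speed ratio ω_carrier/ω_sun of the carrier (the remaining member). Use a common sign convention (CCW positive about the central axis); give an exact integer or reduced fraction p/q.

19/66

N_ring = 19 + 2·14 = 47
19(ω_s−ω_c) = −47(ω_r−ω_c),  ω_r=0, ω_s=1
19(1−ω_c) = −47(0−ω_c)  ⇒  66ω_c = 19  ⇒  ω_c = 19/66
ω_c/ω_s = 19/66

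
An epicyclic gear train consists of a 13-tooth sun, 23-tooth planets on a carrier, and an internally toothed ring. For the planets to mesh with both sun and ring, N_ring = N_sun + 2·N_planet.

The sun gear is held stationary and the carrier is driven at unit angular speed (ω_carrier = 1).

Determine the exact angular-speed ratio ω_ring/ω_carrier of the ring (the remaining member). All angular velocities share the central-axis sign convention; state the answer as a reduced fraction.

72/59

N_ring = 13 + 2·23 = 59
13(ω_s−ω_c) = −59(ω_r−ω_c),  ω_s=0, ω_c=1
ω_r = 1 − (13/59)(0−1) = 72/59
ω_r/ω_c = 72/59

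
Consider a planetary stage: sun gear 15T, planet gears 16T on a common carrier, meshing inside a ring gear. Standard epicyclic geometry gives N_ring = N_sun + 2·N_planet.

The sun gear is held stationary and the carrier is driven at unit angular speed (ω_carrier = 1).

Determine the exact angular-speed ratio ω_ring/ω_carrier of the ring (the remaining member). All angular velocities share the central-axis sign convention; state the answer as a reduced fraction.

N_ring = 15 + 2·16 = 47
15(ω_s−ω_c) = −47(ω_r−ω_c),  ω_s=0, ω_c=1
ω_r = 1 − (15/47)(0−1) = 62/47
ω_r/ω_c = 62/47

62/47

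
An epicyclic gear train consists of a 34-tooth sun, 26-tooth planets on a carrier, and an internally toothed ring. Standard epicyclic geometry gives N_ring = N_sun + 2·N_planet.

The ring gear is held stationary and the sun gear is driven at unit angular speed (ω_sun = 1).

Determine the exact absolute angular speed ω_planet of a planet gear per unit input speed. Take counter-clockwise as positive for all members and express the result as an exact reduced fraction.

N_ring = 34 + 2·26 = 86
34(ω_s−ω_c) = −86(ω_r−ω_c),  ω_r=0, ω_s=1
34(1−ω_c) = −86(0−ω_c)  ⇒  120ω_c = 34  ⇒  ω_c = 17/60
sun–planet: 34·(1−17/60) = −26·(ω_p−ω_c)  ⇒  ω_p−ω_c = −(34/26)·(43/60) = -731/780
ω_p = 17/60 − 731/780 = -17/26

-17/26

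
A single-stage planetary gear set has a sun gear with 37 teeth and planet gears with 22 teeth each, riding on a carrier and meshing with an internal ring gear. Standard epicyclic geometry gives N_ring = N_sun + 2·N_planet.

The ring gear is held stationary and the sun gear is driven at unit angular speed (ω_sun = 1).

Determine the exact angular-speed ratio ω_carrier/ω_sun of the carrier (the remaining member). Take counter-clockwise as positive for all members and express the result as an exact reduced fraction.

N_ring = 37 + 2·22 = 81
37(ω_s−ω_c) = −81(ω_r−ω_c),  ω_r=0, ω_s=1
37(1−ω_c) = −81(0−ω_c)  ⇒  118ω_c = 37  ⇒  ω_c = 37/118
ω_c/ω_s = 37/118

37/118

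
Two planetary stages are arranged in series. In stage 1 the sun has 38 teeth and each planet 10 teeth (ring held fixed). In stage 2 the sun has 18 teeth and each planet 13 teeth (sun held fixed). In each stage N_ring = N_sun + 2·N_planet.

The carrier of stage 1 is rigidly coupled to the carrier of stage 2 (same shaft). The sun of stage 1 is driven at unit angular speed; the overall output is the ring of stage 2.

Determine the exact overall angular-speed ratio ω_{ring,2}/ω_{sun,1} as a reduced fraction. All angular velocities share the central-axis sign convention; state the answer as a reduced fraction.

Stage 1: N_ring = 38 + 2·10 = 58
Stage 1: 38(ω_s−ω_c) = −58(ω_r−ω_c),  ω_r=0, ω_s=1
Stage 1: 38(1−ω_c) = −58(0−ω_c)  ⇒  96ω_c = 38  ⇒  ω_c = 19/48
  ⇒ ω_c¹/ω_s¹ = 19/48
Stage 2: N_ring = 18 + 2·13 = 44
Stage 2: 18(ω_s−ω_c) = −44(ω_r−ω_c),  ω_s=0, ω_c=1
Stage 2: ω_r = 1 − (18/44)(0−1) = 31/22
  ⇒ ω_r²/ω_c² = 31/22
Coupling ω_c² = ω_c¹ ⇒ overall = 19/48 × 31/22 = 589/1056

589/1056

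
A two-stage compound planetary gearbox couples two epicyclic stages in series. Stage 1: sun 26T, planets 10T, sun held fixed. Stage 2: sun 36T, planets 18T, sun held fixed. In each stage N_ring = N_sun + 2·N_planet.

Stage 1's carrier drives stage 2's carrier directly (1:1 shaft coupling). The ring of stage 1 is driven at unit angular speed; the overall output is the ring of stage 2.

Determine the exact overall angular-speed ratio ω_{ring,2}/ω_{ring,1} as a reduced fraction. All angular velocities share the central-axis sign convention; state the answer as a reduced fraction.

23/24

Stage 1: N_ring = 26 + 2·10 = 46
Stage 1: 26(ω_s−ω_c) = −46(ω_r−ω_c),  ω_s=0, ω_r=1
Stage 1: 26(0−ω_c) = −46(1−ω_c)  ⇒  72ω_c = 46  ⇒  ω_c = 23/36
  ⇒ ω_c¹/ω_r¹ = 23/36
Stage 2: N_ring = 36 + 2·18 = 72
Stage 2: 36(ω_s−ω_c) = −72(ω_r−ω_c),  ω_s=0, ω_c=1
Stage 2: ω_r = 1 − (36/72)(0−1) = 3/2
  ⇒ ω_r²/ω_c² = 3/2
Coupling ω_c² = ω_c¹ ⇒ overall = 23/36 × 3/2 = 23/24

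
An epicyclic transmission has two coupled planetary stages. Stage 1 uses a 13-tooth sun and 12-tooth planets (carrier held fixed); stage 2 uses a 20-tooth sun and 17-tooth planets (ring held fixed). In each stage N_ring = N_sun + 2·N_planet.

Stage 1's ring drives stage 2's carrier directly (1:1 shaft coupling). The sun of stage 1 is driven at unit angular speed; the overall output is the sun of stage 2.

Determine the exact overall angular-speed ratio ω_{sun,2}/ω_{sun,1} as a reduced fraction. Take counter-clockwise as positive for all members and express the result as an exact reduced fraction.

-13/10

Stage 1: N_ring = 13 + 2·12 = 37
Stage 1: 13(ω_s−ω_c) = −37(ω_r−ω_c),  ω_c=0, ω_s=1
Stage 1: ω_r = 0 − (13/37)(1−0) = -13/37
  ⇒ ω_r¹/ω_s¹ = -13/37
Stage 2: N_ring = 20 + 2·17 = 54
Stage 2: 20(ω_s−ω_c) = −54(ω_r−ω_c),  ω_r=0, ω_c=1
Stage 2: ω_s = 1 − (54/20)(0−1) = 37/10
  ⇒ ω_s²/ω_c² = 37/10
Coupling ω_c² = ω_r¹ ⇒ overall = -13/37 × 37/10 = -13/10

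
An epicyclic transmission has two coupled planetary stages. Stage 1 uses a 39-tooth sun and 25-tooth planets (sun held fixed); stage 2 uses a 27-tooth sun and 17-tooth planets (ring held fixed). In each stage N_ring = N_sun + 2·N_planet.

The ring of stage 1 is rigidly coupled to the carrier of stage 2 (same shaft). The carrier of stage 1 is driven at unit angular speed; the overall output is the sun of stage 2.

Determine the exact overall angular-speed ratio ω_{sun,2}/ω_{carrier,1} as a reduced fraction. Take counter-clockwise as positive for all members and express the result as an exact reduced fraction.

Stage 1: N_ring = 39 + 2·25 = 89
Stage 1: 39(ω_s−ω_c) = −89(ω_r−ω_c),  ω_s=0, ω_c=1
Stage 1: ω_r = 1 − (39/89)(0−1) = 128/89
  ⇒ ω_r¹/ω_c¹ = 128/89
Stage 2: N_ring = 27 + 2·17 = 61
Stage 2: 27(ω_s−ω_c) = −61(ω_r−ω_c),  ω_r=0, ω_c=1
Stage 2: ω_s = 1 − (61/27)(0−1) = 88/27
  ⇒ ω_s²/ω_c² = 88/27
Coupling ω_c² = ω_r¹ ⇒ overall = 128/89 × 88/27 = 11264/2403

11264/2403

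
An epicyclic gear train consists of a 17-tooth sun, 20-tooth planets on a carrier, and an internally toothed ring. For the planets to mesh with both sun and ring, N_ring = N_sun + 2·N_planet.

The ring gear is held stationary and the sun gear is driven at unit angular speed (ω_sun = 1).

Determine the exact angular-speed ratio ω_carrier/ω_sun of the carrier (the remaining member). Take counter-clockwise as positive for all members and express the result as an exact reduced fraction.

17/74

N_ring = 17 + 2·20 = 57
17(ω_s−ω_c) = −57(ω_r−ω_c),  ω_r=0, ω_s=1
17(1−ω_c) = −57(0−ω_c)  ⇒  74ω_c = 17  ⇒  ω_c = 17/74
ω_c/ω_s = 17/74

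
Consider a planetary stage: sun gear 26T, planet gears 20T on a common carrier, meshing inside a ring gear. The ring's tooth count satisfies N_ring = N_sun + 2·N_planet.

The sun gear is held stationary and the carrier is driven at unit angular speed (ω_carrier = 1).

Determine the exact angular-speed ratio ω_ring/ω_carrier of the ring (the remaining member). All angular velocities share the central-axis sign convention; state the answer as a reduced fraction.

46/33

N_ring = 26 + 2·20 = 66
26(ω_s−ω_c) = −66(ω_r−ω_c),  ω_s=0, ω_c=1
ω_r = 1 − (26/66)(0−1) = 46/33
ω_r/ω_c = 46/33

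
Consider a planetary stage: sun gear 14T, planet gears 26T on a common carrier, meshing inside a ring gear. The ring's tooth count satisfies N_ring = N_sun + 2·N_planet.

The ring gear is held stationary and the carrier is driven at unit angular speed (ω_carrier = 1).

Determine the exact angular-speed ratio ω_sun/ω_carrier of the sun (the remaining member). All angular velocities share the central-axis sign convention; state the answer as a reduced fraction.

40/7

N_ring = 14 + 2·26 = 66
14(ω_s−ω_c) = −66(ω_r−ω_c),  ω_r=0, ω_c=1
ω_s = 1 − (66/14)(0−1) = 40/7
ω_s/ω_c = 40/7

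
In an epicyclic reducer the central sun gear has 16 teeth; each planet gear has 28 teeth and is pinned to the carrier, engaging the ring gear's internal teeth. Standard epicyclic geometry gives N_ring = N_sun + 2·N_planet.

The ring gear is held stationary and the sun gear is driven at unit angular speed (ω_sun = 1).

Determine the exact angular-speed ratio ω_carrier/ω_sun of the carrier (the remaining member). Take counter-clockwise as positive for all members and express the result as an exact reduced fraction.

2/11

N_ring = 16 + 2·28 = 72
16(ω_s−ω_c) = −72(ω_r−ω_c),  ω_r=0, ω_s=1
16(1−ω_c) = −72(0−ω_c)  ⇒  88ω_c = 16  ⇒  ω_c = 2/11
ω_c/ω_s = 2/11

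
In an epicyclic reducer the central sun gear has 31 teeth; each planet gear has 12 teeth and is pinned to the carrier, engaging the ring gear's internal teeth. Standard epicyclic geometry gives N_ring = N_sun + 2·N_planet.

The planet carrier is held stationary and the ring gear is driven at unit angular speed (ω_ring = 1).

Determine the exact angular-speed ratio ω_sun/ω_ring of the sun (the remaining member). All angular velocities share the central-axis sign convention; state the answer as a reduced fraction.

N_ring = 31 + 2·12 = 55
31(ω_s−ω_c) = −55(ω_r−ω_c),  ω_c=0, ω_r=1
ω_s = 0 − (55/31)(1−0) = -55/31
ω_s/ω_r = -55/31

-55/31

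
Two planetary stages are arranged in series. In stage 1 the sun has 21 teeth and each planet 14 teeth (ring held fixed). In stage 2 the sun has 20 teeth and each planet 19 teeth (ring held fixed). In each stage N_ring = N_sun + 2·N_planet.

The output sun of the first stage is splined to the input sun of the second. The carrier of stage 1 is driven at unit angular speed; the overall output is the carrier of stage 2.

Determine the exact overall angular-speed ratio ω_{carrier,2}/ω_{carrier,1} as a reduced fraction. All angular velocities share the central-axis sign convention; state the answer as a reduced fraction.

Stage 1: N_ring = 21 + 2·14 = 49
Stage 1: 21(ω_s−ω_c) = −49(ω_r−ω_c),  ω_r=0, ω_c=1
Stage 1: ω_s = 1 − (49/21)(0−1) = 10/3
  ⇒ ω_s¹/ω_c¹ = 10/3
Stage 2: N_ring = 20 + 2·19 = 58
Stage 2: 20(ω_s−ω_c) = −58(ω_r−ω_c),  ω_r=0, ω_s=1
Stage 2: 20(1−ω_c) = −58(0−ω_c)  ⇒  78ω_c = 20  ⇒  ω_c = 10/39
  ⇒ ω_c²/ω_s² = 10/39
Coupling ω_s² = ω_s¹ ⇒ overall = 10/3 × 10/39 = 100/117

100/117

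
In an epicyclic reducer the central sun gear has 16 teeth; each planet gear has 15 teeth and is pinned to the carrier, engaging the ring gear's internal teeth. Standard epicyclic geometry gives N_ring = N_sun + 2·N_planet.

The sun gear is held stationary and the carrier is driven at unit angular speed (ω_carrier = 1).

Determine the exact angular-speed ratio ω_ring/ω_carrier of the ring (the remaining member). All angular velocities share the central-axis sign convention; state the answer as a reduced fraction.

N_ring = 16 + 2·15 = 46
16(ω_s−ω_c) = −46(ω_r−ω_c),  ω_s=0, ω_c=1
ω_r = 1 − (16/46)(0−1) = 31/23
ω_r/ω_c = 31/23

31/23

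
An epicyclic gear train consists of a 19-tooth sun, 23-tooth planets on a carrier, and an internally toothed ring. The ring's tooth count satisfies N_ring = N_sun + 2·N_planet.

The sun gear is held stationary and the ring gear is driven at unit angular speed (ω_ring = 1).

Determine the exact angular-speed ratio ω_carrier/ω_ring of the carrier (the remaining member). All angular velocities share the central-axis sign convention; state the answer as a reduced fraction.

65/84

N_ring = 19 + 2·23 = 65
19(ω_s−ω_c) = −65(ω_r−ω_c),  ω_s=0, ω_r=1
19(0−ω_c) = −65(1−ω_c)  ⇒  84ω_c = 65  ⇒  ω_c = 65/84
ω_c/ω_r = 65/84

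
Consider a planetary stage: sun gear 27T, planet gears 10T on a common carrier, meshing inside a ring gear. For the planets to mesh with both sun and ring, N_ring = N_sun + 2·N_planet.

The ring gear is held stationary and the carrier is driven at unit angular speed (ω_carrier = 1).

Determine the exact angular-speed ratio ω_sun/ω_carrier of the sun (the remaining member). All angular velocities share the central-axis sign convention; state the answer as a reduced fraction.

74/27

N_ring = 27 + 2·10 = 47
27(ω_s−ω_c) = −47(ω_r−ω_c),  ω_r=0, ω_c=1
ω_s = 1 − (47/27)(0−1) = 74/27
ω_s/ω_c = 74/27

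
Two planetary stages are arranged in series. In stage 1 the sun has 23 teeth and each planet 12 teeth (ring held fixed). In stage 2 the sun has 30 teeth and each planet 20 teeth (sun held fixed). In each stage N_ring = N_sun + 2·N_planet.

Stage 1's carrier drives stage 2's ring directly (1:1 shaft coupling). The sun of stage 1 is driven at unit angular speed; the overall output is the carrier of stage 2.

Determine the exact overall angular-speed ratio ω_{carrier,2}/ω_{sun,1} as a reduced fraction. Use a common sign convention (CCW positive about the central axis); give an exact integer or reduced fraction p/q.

23/100

Stage 1: N_ring = 23 + 2·12 = 47
Stage 1: 23(ω_s−ω_c) = −47(ω_r−ω_c),  ω_r=0, ω_s=1
Stage 1: 23(1−ω_c) = −47(0−ω_c)  ⇒  70ω_c = 23  ⇒  ω_c = 23/70
  ⇒ ω_c¹/ω_s¹ = 23/70
Stage 2: N_ring = 30 + 2·20 = 70
Stage 2: 30(ω_s−ω_c) = −70(ω_r−ω_c),  ω_s=0, ω_r=1
Stage 2: 30(0−ω_c) = −70(1−ω_c)  ⇒  100ω_c = 70  ⇒  ω_c = 7/10
  ⇒ ω_c²/ω_r² = 7/10
Coupling ω_r² = ω_c¹ ⇒ overall = 23/70 × 7/10 = 23/100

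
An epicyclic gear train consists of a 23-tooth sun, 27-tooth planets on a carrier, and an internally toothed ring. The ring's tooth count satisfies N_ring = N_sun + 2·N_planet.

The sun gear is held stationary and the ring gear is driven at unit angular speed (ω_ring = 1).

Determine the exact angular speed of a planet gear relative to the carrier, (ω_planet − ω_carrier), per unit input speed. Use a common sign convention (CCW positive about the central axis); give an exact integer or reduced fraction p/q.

1771/2700

N_ring = 23 + 2·27 = 77
23(ω_s−ω_c) = −77(ω_r−ω_c),  ω_s=0, ω_r=1
23(0−ω_c) = −77(1−ω_c)  ⇒  100ω_c = 77  ⇒  ω_c = 77/100
sun–planet: 23·(0−77/100) = −27·(ω_p−ω_c)  ⇒  ω_p−ω_c = −(23/27)·(-77/100) = 1771/2700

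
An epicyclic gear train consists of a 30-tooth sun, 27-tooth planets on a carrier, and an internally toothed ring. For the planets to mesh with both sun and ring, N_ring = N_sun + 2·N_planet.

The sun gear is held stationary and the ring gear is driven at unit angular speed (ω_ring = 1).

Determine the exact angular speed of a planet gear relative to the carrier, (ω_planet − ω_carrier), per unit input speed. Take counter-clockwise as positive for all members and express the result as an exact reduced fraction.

N_ring = 30 + 2·27 = 84
30(ω_s−ω_c) = −84(ω_r−ω_c),  ω_s=0, ω_r=1
30(0−ω_c) = −84(1−ω_c)  ⇒  114ω_c = 84  ⇒  ω_c = 14/19
sun–planet: 30·(0−14/19) = −27·(ω_p−ω_c)  ⇒  ω_p−ω_c = −(30/27)·(-14/19) = 140/171

140/171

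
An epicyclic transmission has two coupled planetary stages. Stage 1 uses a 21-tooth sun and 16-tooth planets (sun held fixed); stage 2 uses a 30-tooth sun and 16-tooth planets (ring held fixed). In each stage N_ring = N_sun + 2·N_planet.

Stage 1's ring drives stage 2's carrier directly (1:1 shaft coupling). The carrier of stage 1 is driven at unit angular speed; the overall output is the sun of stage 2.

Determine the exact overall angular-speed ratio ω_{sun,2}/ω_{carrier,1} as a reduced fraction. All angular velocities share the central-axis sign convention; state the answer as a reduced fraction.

3404/795

Stage 1: N_ring = 21 + 2·16 = 53
Stage 1: 21(ω_s−ω_c) = −53(ω_r−ω_c),  ω_s=0, ω_c=1
Stage 1: ω_r = 1 − (21/53)(0−1) = 74/53
  ⇒ ω_r¹/ω_c¹ = 74/53
Stage 2: N_ring = 30 + 2·16 = 62
Stage 2: 30(ω_s−ω_c) = −62(ω_r−ω_c),  ω_r=0, ω_c=1
Stage 2: ω_s = 1 − (62/30)(0−1) = 46/15
  ⇒ ω_s²/ω_c² = 46/15
Coupling ω_c² = ω_r¹ ⇒ overall = 74/53 × 46/15 = 3404/795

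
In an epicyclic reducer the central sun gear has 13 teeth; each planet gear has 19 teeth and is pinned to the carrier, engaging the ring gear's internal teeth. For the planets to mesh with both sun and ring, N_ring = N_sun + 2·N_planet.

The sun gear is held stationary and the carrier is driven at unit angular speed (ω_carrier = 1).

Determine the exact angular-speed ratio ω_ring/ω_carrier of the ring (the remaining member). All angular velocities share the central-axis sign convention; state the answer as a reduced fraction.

N_ring = 13 + 2·19 = 51
13(ω_s−ω_c) = −51(ω_r−ω_c),  ω_s=0, ω_c=1
ω_r = 1 − (13/51)(0−1) = 64/51
ω_r/ω_c = 64/51

64/51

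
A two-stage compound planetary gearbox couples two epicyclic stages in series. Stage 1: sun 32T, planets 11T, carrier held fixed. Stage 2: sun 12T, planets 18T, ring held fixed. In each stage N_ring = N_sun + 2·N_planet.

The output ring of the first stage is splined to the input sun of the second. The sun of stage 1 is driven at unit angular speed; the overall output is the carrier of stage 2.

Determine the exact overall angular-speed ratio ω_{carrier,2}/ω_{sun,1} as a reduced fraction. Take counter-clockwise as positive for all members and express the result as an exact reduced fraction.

-16/135

Stage 1: N_ring = 32 + 2·11 = 54
Stage 1: 32(ω_s−ω_c) = −54(ω_r−ω_c),  ω_c=0, ω_s=1
Stage 1: ω_r = 0 − (32/54)(1−0) = -16/27
  ⇒ ω_r¹/ω_s¹ = -16/27
Stage 2: N_ring = 12 + 2·18 = 48
Stage 2: 12(ω_s−ω_c) = −48(ω_r−ω_c),  ω_r=0, ω_s=1
Stage 2: 12(1−ω_c) = −48(0−ω_c)  ⇒  60ω_c = 12  ⇒  ω_c = 1/5
  ⇒ ω_c²/ω_s² = 1/5
Coupling ω_s² = ω_r¹ ⇒ overall = -16/27 × 1/5 = -16/135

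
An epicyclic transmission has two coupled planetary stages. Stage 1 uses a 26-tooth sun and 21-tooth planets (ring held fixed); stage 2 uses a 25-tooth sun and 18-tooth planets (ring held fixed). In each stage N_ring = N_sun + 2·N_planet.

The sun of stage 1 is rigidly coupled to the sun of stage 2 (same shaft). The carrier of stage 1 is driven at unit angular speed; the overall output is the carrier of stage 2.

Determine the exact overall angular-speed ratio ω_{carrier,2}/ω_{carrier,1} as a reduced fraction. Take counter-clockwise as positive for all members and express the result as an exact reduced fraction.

1175/1118

Stage 1: N_ring = 26 + 2·21 = 68
Stage 1: 26(ω_s−ω_c) = −68(ω_r−ω_c),  ω_r=0, ω_c=1
Stage 1: ω_s = 1 − (68/26)(0−1) = 47/13
  ⇒ ω_s¹/ω_c¹ = 47/13
Stage 2: N_ring = 25 + 2·18 = 61
Stage 2: 25(ω_s−ω_c) = −61(ω_r−ω_c),  ω_r=0, ω_s=1
Stage 2: 25(1−ω_c) = −61(0−ω_c)  ⇒  86ω_c = 25  ⇒  ω_c = 25/86
  ⇒ ω_c²/ω_s² = 25/86
Coupling ω_s² = ω_s¹ ⇒ overall = 47/13 × 25/86 = 1175/1118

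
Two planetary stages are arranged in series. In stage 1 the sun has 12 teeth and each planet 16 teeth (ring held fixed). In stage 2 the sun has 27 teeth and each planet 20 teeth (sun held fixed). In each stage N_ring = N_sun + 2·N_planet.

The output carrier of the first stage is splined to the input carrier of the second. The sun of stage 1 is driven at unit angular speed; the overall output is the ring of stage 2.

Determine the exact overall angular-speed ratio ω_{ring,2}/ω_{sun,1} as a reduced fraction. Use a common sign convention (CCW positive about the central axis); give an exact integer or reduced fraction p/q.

141/469

Stage 1: N_ring = 12 + 2·16 = 44
Stage 1: 12(ω_s−ω_c) = −44(ω_r−ω_c),  ω_r=0, ω_s=1
Stage 1: 12(1−ω_c) = −44(0−ω_c)  ⇒  56ω_c = 12  ⇒  ω_c = 3/14
  ⇒ ω_c¹/ω_s¹ = 3/14
Stage 2: N_ring = 27 + 2·20 = 67
Stage 2: 27(ω_s−ω_c) = −67(ω_r−ω_c),  ω_s=0, ω_c=1
Stage 2: ω_r = 1 − (27/67)(0−1) = 94/67
  ⇒ ω_r²/ω_c² = 94/67
Coupling ω_c² = ω_c¹ ⇒ overall = 3/14 × 94/67 = 141/469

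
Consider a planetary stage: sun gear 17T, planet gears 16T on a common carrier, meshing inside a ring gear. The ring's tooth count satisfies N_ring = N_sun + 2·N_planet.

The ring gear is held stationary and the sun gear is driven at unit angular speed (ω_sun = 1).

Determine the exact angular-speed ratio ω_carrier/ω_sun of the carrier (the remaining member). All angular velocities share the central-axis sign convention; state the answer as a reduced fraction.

17/66

N_ring = 17 + 2·16 = 49
17(ω_s−ω_c) = −49(ω_r−ω_c),  ω_r=0, ω_s=1
17(1−ω_c) = −49(0−ω_c)  ⇒  66ω_c = 17  ⇒  ω_c = 17/66
ω_c/ω_s = 17/66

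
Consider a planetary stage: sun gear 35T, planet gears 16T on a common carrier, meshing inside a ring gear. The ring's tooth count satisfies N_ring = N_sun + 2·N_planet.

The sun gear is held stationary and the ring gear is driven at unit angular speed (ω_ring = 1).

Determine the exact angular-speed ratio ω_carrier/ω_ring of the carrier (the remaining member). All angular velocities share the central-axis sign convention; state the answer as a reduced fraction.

67/102

N_ring = 35 + 2·16 = 67
35(ω_s−ω_c) = −67(ω_r−ω_c),  ω_s=0, ω_r=1
35(0−ω_c) = −67(1−ω_c)  ⇒  102ω_c = 67  ⇒  ω_c = 67/102
ω_c/ω_r = 67/102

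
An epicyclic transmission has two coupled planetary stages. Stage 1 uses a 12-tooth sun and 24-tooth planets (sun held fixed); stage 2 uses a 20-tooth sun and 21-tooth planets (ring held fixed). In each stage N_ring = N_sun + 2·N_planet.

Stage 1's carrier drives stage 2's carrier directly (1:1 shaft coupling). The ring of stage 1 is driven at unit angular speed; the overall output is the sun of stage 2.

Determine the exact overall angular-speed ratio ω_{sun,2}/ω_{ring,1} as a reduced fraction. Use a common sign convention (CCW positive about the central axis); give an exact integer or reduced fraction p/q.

Stage 1: N_ring = 12 + 2·24 = 60
Stage 1: 12(ω_s−ω_c) = −60(ω_r−ω_c),  ω_s=0, ω_r=1
Stage 1: 12(0−ω_c) = −60(1−ω_c)  ⇒  72ω_c = 60  ⇒  ω_c = 5/6
  ⇒ ω_c¹/ω_r¹ = 5/6
Stage 2: N_ring = 20 + 2·21 = 62
Stage 2: 20(ω_s−ω_c) = −62(ω_r−ω_c),  ω_r=0, ω_c=1
Stage 2: ω_s = 1 − (62/20)(0−1) = 41/10
  ⇒ ω_s²/ω_c² = 41/10
Coupling ω_c² = ω_c¹ ⇒ overall = 5/6 × 41/10 = 41/12

41/12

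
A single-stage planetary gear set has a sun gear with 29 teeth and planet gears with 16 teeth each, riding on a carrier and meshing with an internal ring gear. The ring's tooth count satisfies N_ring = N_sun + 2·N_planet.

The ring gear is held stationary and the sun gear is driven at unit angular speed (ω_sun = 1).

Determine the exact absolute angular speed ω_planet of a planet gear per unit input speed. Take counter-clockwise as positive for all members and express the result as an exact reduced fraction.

N_ring = 29 + 2·16 = 61
29(ω_s−ω_c) = −61(ω_r−ω_c),  ω_r=0, ω_s=1
29(1−ω_c) = −61(0−ω_c)  ⇒  90ω_c = 29  ⇒  ω_c = 29/90
sun–planet: 29·(1−29/90) = −16·(ω_p−ω_c)  ⇒  ω_p−ω_c = −(29/16)·(61/90) = -1769/1440
ω_p = 29/90 − 1769/1440 = -29/32

-29/32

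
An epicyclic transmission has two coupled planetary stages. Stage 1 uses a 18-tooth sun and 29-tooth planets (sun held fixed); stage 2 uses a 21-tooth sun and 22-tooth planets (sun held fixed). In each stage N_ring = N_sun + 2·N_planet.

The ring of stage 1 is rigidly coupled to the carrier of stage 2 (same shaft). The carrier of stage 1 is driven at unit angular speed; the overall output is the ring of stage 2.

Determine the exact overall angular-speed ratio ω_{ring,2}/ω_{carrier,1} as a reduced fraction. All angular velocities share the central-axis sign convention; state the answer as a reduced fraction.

2021/1235

Stage 1: N_ring = 18 + 2·29 = 76
Stage 1: 18(ω_s−ω_c) = −76(ω_r−ω_c),  ω_s=0, ω_c=1
Stage 1: ω_r = 1 − (18/76)(0−1) = 47/38
  ⇒ ω_r¹/ω_c¹ = 47/38
Stage 2: N_ring = 21 + 2·22 = 65
Stage 2: 21(ω_s−ω_c) = −65(ω_r−ω_c),  ω_s=0, ω_c=1
Stage 2: ω_r = 1 − (21/65)(0−1) = 86/65
  ⇒ ω_r²/ω_c² = 86/65
Coupling ω_c² = ω_r¹ ⇒ overall = 47/38 × 86/65 = 2021/1235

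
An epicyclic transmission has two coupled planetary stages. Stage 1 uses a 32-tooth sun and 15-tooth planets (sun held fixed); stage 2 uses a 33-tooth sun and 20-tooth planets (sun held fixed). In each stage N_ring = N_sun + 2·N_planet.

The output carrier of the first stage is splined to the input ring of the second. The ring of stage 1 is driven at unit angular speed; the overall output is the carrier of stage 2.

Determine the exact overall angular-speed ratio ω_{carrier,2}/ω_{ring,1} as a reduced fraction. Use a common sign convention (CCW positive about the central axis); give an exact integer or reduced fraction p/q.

2263/4982

Stage 1: N_ring = 32 + 2·15 = 62
Stage 1: 32(ω_s−ω_c) = −62(ω_r−ω_c),  ω_s=0, ω_r=1
Stage 1: 32(0−ω_c) = −62(1−ω_c)  ⇒  94ω_c = 62  ⇒  ω_c = 31/47
  ⇒ ω_c¹/ω_r¹ = 31/47
Stage 2: N_ring = 33 + 2·20 = 73
Stage 2: 33(ω_s−ω_c) = −73(ω_r−ω_c),  ω_s=0, ω_r=1
Stage 2: 33(0−ω_c) = −73(1−ω_c)  ⇒  106ω_c = 73  ⇒  ω_c = 73/106
  ⇒ ω_c²/ω_r² = 73/106
Coupling ω_r² = ω_c¹ ⇒ overall = 31/47 × 73/106 = 2263/4982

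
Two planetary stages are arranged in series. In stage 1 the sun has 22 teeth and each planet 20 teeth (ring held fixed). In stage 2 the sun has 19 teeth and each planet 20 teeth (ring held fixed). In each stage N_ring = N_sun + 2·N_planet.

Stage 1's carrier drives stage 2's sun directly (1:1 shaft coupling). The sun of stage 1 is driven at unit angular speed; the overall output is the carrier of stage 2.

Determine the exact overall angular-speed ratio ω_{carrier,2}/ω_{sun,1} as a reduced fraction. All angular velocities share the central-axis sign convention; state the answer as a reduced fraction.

Stage 1: N_ring = 22 + 2·20 = 62
Stage 1: 22(ω_s−ω_c) = −62(ω_r−ω_c),  ω_r=0, ω_s=1
Stage 1: 22(1−ω_c) = −62(0−ω_c)  ⇒  84ω_c = 22  ⇒  ω_c = 11/42
  ⇒ ω_c¹/ω_s¹ = 11/42
Stage 2: N_ring = 19 + 2·20 = 59
Stage 2: 19(ω_s−ω_c) = −59(ω_r−ω_c),  ω_r=0, ω_s=1
Stage 2: 19(1−ω_c) = −59(0−ω_c)  ⇒  78ω_c = 19  ⇒  ω_c = 19/78
  ⇒ ω_c²/ω_s² = 19/78
Coupling ω_s² = ω_c¹ ⇒ overall = 11/42 × 19/78 = 209/3276

209/3276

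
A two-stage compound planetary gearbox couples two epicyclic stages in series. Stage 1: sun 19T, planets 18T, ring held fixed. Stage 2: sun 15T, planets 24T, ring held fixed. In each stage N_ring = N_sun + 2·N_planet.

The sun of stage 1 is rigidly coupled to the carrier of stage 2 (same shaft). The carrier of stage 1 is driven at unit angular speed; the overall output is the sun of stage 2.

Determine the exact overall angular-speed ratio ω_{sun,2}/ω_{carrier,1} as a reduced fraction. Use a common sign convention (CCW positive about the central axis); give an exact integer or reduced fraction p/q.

Stage 1: N_ring = 19 + 2·18 = 55
Stage 1: 19(ω_s−ω_c) = −55(ω_r−ω_c),  ω_r=0, ω_c=1
Stage 1: ω_s = 1 − (55/19)(0−1) = 74/19
  ⇒ ω_s¹/ω_c¹ = 74/19
Stage 2: N_ring = 15 + 2·24 = 63
Stage 2: 15(ω_s−ω_c) = −63(ω_r−ω_c),  ω_r=0, ω_c=1
Stage 2: ω_s = 1 − (63/15)(0−1) = 26/5
  ⇒ ω_s²/ω_c² = 26/5
Coupling ω_c² = ω_s¹ ⇒ overall = 74/19 × 26/5 = 1924/95

1924/95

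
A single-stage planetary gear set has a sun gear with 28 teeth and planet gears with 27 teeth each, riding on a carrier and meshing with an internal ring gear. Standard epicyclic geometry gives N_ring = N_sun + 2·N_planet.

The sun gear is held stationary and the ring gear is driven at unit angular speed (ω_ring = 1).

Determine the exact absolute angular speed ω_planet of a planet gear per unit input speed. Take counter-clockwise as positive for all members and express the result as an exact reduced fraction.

41/27

N_ring = 28 + 2·27 = 82
28(ω_s−ω_c) = −82(ω_r−ω_c),  ω_s=0, ω_r=1
28(0−ω_c) = −82(1−ω_c)  ⇒  110ω_c = 82  ⇒  ω_c = 41/55
sun–planet: 28·(0−41/55) = −27·(ω_p−ω_c)  ⇒  ω_p−ω_c = −(28/27)·(-41/55) = 1148/1485
ω_p = 41/55 + 1148/1485 = 41/27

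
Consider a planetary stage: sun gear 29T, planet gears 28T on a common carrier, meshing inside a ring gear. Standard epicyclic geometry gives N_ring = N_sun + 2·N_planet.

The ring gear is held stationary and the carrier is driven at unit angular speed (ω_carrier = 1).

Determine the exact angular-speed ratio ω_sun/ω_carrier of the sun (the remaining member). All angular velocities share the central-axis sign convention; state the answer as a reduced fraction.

N_ring = 29 + 2·28 = 85
29(ω_s−ω_c) = −85(ω_r−ω_c),  ω_r=0, ω_c=1
ω_s = 1 − (85/29)(0−1) = 114/29
ω_s/ω_c = 114/29

114/29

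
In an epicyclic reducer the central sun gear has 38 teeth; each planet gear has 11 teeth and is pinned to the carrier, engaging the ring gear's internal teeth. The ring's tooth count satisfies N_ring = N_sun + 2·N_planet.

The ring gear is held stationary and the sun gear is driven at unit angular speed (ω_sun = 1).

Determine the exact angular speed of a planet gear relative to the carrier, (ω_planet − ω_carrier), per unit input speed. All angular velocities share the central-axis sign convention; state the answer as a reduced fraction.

N_ring = 38 + 2·11 = 60
38(ω_s−ω_c) = −60(ω_r−ω_c),  ω_r=0, ω_s=1
38(1−ω_c) = −60(0−ω_c)  ⇒  98ω_c = 38  ⇒  ω_c = 19/49
sun–planet: 38·(1−19/49) = −11·(ω_p−ω_c)  ⇒  ω_p−ω_c = −(38/11)·(30/49) = -1140/539

-1140/539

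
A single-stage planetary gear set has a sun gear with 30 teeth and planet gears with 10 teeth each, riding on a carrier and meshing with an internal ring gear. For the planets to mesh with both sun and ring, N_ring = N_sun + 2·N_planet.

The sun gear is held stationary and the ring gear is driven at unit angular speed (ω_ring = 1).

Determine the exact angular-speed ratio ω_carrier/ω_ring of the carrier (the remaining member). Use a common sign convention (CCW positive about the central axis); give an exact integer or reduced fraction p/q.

5/8

N_ring = 30 + 2·10 = 50
30(ω_s−ω_c) = −50(ω_r−ω_c),  ω_s=0, ω_r=1
30(0−ω_c) = −50(1−ω_c)  ⇒  80ω_c = 50  ⇒  ω_c = 5/8
ω_c/ω_r = 5/8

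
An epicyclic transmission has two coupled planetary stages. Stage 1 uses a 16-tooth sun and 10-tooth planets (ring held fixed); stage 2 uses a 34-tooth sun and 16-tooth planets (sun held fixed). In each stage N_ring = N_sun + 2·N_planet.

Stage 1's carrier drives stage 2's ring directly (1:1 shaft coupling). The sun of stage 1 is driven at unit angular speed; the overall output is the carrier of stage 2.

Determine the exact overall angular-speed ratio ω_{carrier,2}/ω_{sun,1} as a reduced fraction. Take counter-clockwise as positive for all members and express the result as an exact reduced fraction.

Stage 1: N_ring = 16 + 2·10 = 36
Stage 1: 16(ω_s−ω_c) = −36(ω_r−ω_c),  ω_r=0, ω_s=1
Stage 1: 16(1−ω_c) = −36(0−ω_c)  ⇒  52ω_c = 16  ⇒  ω_c = 4/13
  ⇒ ω_c¹/ω_s¹ = 4/13
Stage 2: N_ring = 34 + 2·16 = 66
Stage 2: 34(ω_s−ω_c) = −66(ω_r−ω_c),  ω_s=0, ω_r=1
Stage 2: 34(0−ω_c) = −66(1−ω_c)  ⇒  100ω_c = 66  ⇒  ω_c = 33/50
  ⇒ ω_c²/ω_r² = 33/50
Coupling ω_r² = ω_c¹ ⇒ overall = 4/13 × 33/50 = 66/325

66/325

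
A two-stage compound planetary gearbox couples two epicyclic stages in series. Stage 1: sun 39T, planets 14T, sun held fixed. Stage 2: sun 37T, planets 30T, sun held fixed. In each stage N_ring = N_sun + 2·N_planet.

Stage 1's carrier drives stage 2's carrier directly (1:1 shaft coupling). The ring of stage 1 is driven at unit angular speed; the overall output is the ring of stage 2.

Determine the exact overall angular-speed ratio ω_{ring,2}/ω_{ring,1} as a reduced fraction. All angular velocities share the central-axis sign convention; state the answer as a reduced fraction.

Stage 1: N_ring = 39 + 2·14 = 67
Stage 1: 39(ω_s−ω_c) = −67(ω_r−ω_c),  ω_s=0, ω_r=1
Stage 1: 39(0−ω_c) = −67(1−ω_c)  ⇒  106ω_c = 67  ⇒  ω_c = 67/106
  ⇒ ω_c¹/ω_r¹ = 67/106
Stage 2: N_ring = 37 + 2·30 = 97
Stage 2: 37(ω_s−ω_c) = −97(ω_r−ω_c),  ω_s=0, ω_c=1
Stage 2: ω_r = 1 − (37/97)(0−1) = 134/97
  ⇒ ω_r²/ω_c² = 134/97
Coupling ω_c² = ω_c¹ ⇒ overall = 67/106 × 134/97 = 4489/5141

4489/5141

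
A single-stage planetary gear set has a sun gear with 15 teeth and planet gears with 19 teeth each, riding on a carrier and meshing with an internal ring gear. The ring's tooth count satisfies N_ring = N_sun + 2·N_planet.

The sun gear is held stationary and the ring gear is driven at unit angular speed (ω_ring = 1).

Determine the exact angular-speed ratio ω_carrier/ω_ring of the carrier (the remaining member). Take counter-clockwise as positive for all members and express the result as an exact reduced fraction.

53/68

N_ring = 15 + 2·19 = 53
15(ω_s−ω_c) = −53(ω_r−ω_c),  ω_s=0, ω_r=1
15(0−ω_c) = −53(1−ω_c)  ⇒  68ω_c = 53  ⇒  ω_c = 53/68
ω_c/ω_r = 53/68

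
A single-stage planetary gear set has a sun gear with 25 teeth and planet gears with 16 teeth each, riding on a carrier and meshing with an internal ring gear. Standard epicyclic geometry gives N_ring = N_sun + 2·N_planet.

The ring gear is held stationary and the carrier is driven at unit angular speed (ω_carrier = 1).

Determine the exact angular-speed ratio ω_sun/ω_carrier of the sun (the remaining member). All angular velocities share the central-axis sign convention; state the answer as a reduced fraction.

82/25

N_ring = 25 + 2·16 = 57
25(ω_s−ω_c) = −57(ω_r−ω_c),  ω_r=0, ω_c=1
ω_s = 1 − (57/25)(0−1) = 82/25
ω_s/ω_c = 82/25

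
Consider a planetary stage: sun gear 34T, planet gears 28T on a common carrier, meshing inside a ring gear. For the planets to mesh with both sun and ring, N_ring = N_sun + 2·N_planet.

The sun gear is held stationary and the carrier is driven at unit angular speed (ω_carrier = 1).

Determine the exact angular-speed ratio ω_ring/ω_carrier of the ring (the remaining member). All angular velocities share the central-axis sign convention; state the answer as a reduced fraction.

N_ring = 34 + 2·28 = 90
34(ω_s−ω_c) = −90(ω_r−ω_c),  ω_s=0, ω_c=1
ω_r = 1 − (34/90)(0−1) = 62/45
ω_r/ω_c = 62/45

62/45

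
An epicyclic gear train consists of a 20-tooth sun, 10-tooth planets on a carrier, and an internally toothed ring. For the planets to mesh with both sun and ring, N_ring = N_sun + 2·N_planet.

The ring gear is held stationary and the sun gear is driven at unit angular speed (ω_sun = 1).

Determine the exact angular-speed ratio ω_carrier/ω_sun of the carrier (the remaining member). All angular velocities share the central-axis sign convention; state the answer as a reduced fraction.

N_ring = 20 + 2·10 = 40
20(ω_s−ω_c) = −40(ω_r−ω_c),  ω_r=0, ω_s=1
20(1−ω_c) = −40(0−ω_c)  ⇒  60ω_c = 20  ⇒  ω_c = 1/3
ω_c/ω_s = 1/3

1/3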